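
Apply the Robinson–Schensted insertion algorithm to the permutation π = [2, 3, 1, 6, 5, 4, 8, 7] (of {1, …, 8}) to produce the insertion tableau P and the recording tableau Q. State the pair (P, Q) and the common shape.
P = [1, 3, 4, 7] / [2, 5, 8] / [6];  Q = [1, 2, 4, 7] / [3, 5, 8] / [6];  common shape = (4, 3, 1)

Row-insert the values π_1, π_2, … into P one at a time, bumping the leftmost entry strictly greater than the inserted value down to the next row. The recording tableau Q records, in position (i, j), the step at which that cell was added to P.
  Insert 2 (step 1): P = [2];  Q = [1]
  Insert 3 (step 2): P = [2, 3];  Q = [1, 2]
  Insert 1 (step 3): P = [1, 3] / [2];  Q = [1, 2] / [3]
  Insert 6 (step 4): P = [1, 3, 6] / [2];  Q = [1, 2, 4] / [3]
  Insert 5 (step 5): P = [1, 3, 5] / [2, 6];  Q = [1, 2, 4] / [3, 5]
  Insert 4 (step 6): P = [1, 3, 4] / [2, 5] / [6];  Q = [1, 2, 4] / [3, 5] / [6]
  Insert 8 (step 7): P = [1, 3, 4, 8] / [2, 5] / [6];  Q = [1, 2, 4, 7] / [3, 5] / [6]
  Insert 7 (step 8): P = [1, 3, 4, 7] / [2, 5, 8] / [6];  Q = [1, 2, 4, 7] / [3, 5, 8] / [6]
Final shape: (4, 3, 1).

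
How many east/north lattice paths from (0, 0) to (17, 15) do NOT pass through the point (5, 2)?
Number of paths = 456516420

Total paths from (0, 0) to (17, 15): C(32, 17) = 565722720. Paths through (5, 2): (paths (0, 0) → (5, 2)) × (paths (5, 2) → (17, 15)) = C(7, 5) · C(25, 12) = 21 · 5200300 = 109206300. Avoidance count = 565722720 − 109206300 = 456516420.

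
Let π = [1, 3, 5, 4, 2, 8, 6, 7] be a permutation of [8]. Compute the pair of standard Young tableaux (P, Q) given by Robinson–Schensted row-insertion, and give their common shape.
P = [1, 2, 4, 6, 7] / [3, 8] / [5];  Q = [1, 2, 3, 6, 8] / [4, 7] / [5];  common shape = (5, 2, 1)

Row-insert the values π_1, π_2, … into P one at a time, bumping the leftmost entry strictly greater than the inserted value down to the next row. The recording tableau Q records, in position (i, j), the step at which that cell was added to P.
  Insert 1 (step 1): P = [1];  Q = [1]
  Insert 3 (step 2): P = [1, 3];  Q = [1, 2]
  Insert 5 (step 3): P = [1, 3, 5];  Q = [1, 2, 3]
  Insert 4 (step 4): P = [1, 3, 4] / [5];  Q = [1, 2, 3] / [4]
  Insert 2 (step 5): P = [1, 2, 4] / [3] / [5];  Q = [1, 2, 3] / [4] / [5]
  Insert 8 (step 6): P = [1, 2, 4, 8] / [3] / [5];  Q = [1, 2, 3, 6] / [4] / [5]
  Insert 6 (step 7): P = [1, 2, 4, 6] / [3, 8] / [5];  Q = [1, 2, 3, 6] / [4, 7] / [5]
  Insert 7 (step 8): P = [1, 2, 4, 6, 7] / [3, 8] / [5];  Q = [1, 2, 3, 6, 8] / [4, 7] / [5]
Final shape: (5, 2, 1).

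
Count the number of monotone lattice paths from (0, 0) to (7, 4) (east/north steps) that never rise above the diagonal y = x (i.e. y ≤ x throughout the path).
Number of paths = 165

By the reflection principle (André's argument), the number of monotone paths to (7, 4) with n ≤ m that never go above y = x is C(11, 7) − C(11, 8) = 330 − 165 = 165.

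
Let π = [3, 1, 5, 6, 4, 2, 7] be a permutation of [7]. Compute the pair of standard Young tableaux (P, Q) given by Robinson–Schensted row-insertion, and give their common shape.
P = [1, 2, 6, 7] / [3, 4] / [5];  Q = [1, 3, 4, 7] / [2, 5] / [6];  common shape = (4, 2, 1)

Row-insert the values π_1, π_2, … into P one at a time, bumping the leftmost entry strictly greater than the inserted value down to the next row. The recording tableau Q records, in position (i, j), the step at which that cell was added to P.
  Insert 3 (step 1): P = [3];  Q = [1]
  Insert 1 (step 2): P = [1] / [3];  Q = [1] / [2]
  Insert 5 (step 3): P = [1, 5] / [3];  Q = [1, 3] / [2]
  Insert 6 (step 4): P = [1, 5, 6] / [3];  Q = [1, 3, 4] / [2]
  Insert 4 (step 5): P = [1, 4, 6] / [3, 5];  Q = [1, 3, 4] / [2, 5]
  Insert 2 (step 6): P = [1, 2, 6] / [3, 4] / [5];  Q = [1, 3, 4] / [2, 5] / [6]
  Insert 7 (step 7): P = [1, 2, 6, 7] / [3, 4] / [5];  Q = [1, 3, 4, 7] / [2, 5] / [6]
Final shape: (4, 2, 1).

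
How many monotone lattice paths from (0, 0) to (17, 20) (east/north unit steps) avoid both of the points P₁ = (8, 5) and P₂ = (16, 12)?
Number of paths = 14023351872

Inclusion–exclusion. Total paths: C(37, 17) = 15905368710. Through P₁: C(13, 8)·C(24, 9) = 1682757648. Through P₂: C(28, 16)·C(9, 1) = 273795795. Since P₁ is strictly southwest of P₂, a monotone path through both must visit P₁ then P₂; paths through both = C(13, 8)·C(15, 8)·C(9, 1) = 74536605. Avoid both = 15905368710 − 1682757648 − 273795795 + 74536605 = 14023351872.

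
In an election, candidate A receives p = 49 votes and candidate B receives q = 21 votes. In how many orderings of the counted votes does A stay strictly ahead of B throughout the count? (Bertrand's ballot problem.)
Strict-lead orderings = 154175813012055120

Total orderings of the 70 votes with 49 for A: C(70, 49) = 385439532530137800. By the Bertrand ballot formula (Cycle Lemma / reflection principle), the number of orderings in which A is strictly ahead of B throughout is (p − q)/(p + q) · C(p + q, p) = (49 − 21)/(49 + 21) · 385439532530137800 = 154175813012055120.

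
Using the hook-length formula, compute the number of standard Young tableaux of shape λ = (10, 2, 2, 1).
# SYT of shape (10, 2, 2, 1) = 9450

Hook-length formula: f^λ = n! / Π hook(c), product over all cells c of the Young diagram. For λ = (10, 2, 2, 1), n = 15 boxes. Hook lengths by row (left-to-right, top-to-bottom): [13, 11, 8, 7, 6, 5, 4, 3, 2, 1]; [4, 2]; [3, 1]; [1]. Product of hooks = 138378240. So f^λ = 15! / 138378240 = 1307674368000 / 138378240 = 9450.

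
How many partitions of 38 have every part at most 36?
p(38, parts ≤ 36) = 26013

Use the recurrence p(n, m) = p(n, m−1) + p(n−m, m): either the largest part is < m (count p(n, m−1)) or the largest part is exactly m (remove one copy of m, count p(n−m, m)). With p(0, ·) = 1 this gives p(38, parts ≤ 36) = 26013. (By conjugating Young diagrams, this also counts partitions of 38 into at most 36 parts.)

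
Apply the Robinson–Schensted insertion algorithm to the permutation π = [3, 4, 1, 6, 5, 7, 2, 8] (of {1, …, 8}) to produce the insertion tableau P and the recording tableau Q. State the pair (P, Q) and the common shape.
P = [1, 2, 5, 7, 8] / [3, 4] / [6];  Q = [1, 2, 4, 6, 8] / [3, 5] / [7];  common shape = (5, 2, 1)

Row-insert the values π_1, π_2, … into P one at a time, bumping the leftmost entry strictly greater than the inserted value down to the next row. The recording tableau Q records, in position (i, j), the step at which that cell was added to P.
  Insert 3 (step 1): P = [3];  Q = [1]
  Insert 4 (step 2): P = [3, 4];  Q = [1, 2]
  Insert 1 (step 3): P = [1, 4] / [3];  Q = [1, 2] / [3]
  Insert 6 (step 4): P = [1, 4, 6] / [3];  Q = [1, 2, 4] / [3]
  Insert 5 (step 5): P = [1, 4, 5] / [3, 6];  Q = [1, 2, 4] / [3, 5]
  Insert 7 (step 6): P = [1, 4, 5, 7] / [3, 6];  Q = [1, 2, 4, 6] / [3, 5]
  Insert 2 (step 7): P = [1, 2, 5, 7] / [3, 4] / [6];  Q = [1, 2, 4, 6] / [3, 5] / [7]
  Insert 8 (step 8): P = [1, 2, 5, 7, 8] / [3, 4] / [6];  Q = [1, 2, 4, 6, 8] / [3, 5] / [7]
Final shape: (5, 2, 1).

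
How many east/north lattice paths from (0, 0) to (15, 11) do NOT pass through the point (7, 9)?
Number of paths = 7211360

Total paths from (0, 0) to (15, 11): C(26, 15) = 7726160. Paths through (7, 9): (paths (0, 0) → (7, 9)) × (paths (7, 9) → (15, 11)) = C(16, 7) · C(10, 8) = 11440 · 45 = 514800. Avoidance count = 7726160 − 514800 = 7211360.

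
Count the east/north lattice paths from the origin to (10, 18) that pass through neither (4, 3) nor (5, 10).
Number of paths = 7719369

Inclusion–exclusion. Total paths: C(28, 10) = 13123110. Through P₁: C(7, 4)·C(21, 6) = 1899240. Through P₂: C(15, 5)·C(13, 5) = 3864861. Since P₁ is strictly southwest of P₂, a monotone path through both must visit P₁ then P₂; paths through both = C(7, 4)·C(8, 1)·C(13, 5) = 360360. Avoid both = 13123110 − 1899240 − 3864861 + 360360 = 7719369.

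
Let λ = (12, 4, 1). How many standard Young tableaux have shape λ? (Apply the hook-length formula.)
# SYT of shape (12, 4, 1) = 15912

Hook-length formula: f^λ = n! / Π hook(c), product over all cells c of the Young diagram. For λ = (12, 4, 1), n = 17 boxes. Hook lengths by row (left-to-right, top-to-bottom): [14, 12, 11, 10, 8, 7, 6, 5, 4, 3, 2, 1]; [5, 3, 2, 1]; [1]. Product of hooks = 22353408000. So f^λ = 17! / 22353408000 = 355687428096000 / 22353408000 = 15912.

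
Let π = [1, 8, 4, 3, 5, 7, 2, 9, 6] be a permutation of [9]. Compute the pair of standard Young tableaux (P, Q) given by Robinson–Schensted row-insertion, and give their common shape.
P = [1, 2, 5, 6, 9] / [3, 7] / [4] / [8];  Q = [1, 2, 5, 6, 8] / [3, 9] / [4] / [7];  common shape = (5, 2, 1, 1)

Row-insert the values π_1, π_2, … into P one at a time, bumping the leftmost entry strictly greater than the inserted value down to the next row. The recording tableau Q records, in position (i, j), the step at which that cell was added to P.
  Insert 1 (step 1): P = [1];  Q = [1]
  Insert 8 (step 2): P = [1, 8];  Q = [1, 2]
  Insert 4 (step 3): P = [1, 4] / [8];  Q = [1, 2] / [3]
  Insert 3 (step 4): P = [1, 3] / [4] / [8];  Q = [1, 2] / [3] / [4]
  Insert 5 (step 5): P = [1, 3, 5] / [4] / [8];  Q = [1, 2, 5] / [3] / [4]
  Insert 7 (step 6): P = [1, 3, 5, 7] / [4] / [8];  Q = [1, 2, 5, 6] / [3] / [4]
  Insert 2 (step 7): P = [1, 2, 5, 7] / [3] / [4] / [8];  Q = [1, 2, 5, 6] / [3] / [4] / [7]
  Insert 9 (step 8): P = [1, 2, 5, 7, 9] / [3] / [4] / [8];  Q = [1, 2, 5, 6, 8] / [3] / [4] / [7]
  Insert 6 (step 9): P = [1, 2, 5, 6, 9] / [3, 7] / [4] / [8];  Q = [1, 2, 5, 6, 8] / [3, 9] / [4] / [7]
Final shape: (5, 2, 1, 1).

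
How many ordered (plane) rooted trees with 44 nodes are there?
C_43 = 150853479205085351660700

These ordered rooted trees are counted by the Catalan number C_n = (1/(n + 1)) · C(2n, n). For n = 43: C_43 = (1/44) · C(86, 43) = 6637553085023755473070800/44 = 150853479205085351660700.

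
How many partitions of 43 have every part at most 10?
p(43, parts ≤ 10) = 25608

Use the recurrence p(n, m) = p(n, m−1) + p(n−m, m): either the largest part is < m (count p(n, m−1)) or the largest part is exactly m (remove one copy of m, count p(n−m, m)). With p(0, ·) = 1 this gives p(43, parts ≤ 10) = 25608. (By conjugating Young diagrams, this also counts partitions of 43 into at most 10 parts.)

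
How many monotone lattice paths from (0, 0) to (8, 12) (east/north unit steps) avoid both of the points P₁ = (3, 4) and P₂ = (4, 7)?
Number of paths = 56985

Inclusion–exclusion. Total paths: C(20, 8) = 125970. Through P₁: C(7, 3)·C(13, 5) = 45045. Through P₂: C(11, 4)·C(9, 4) = 41580. Since P₁ is strictly southwest of P₂, a monotone path through both must visit P₁ then P₂; paths through both = C(7, 3)·C(4, 1)·C(9, 4) = 17640. Avoid both = 125970 − 45045 − 41580 + 17640 = 56985.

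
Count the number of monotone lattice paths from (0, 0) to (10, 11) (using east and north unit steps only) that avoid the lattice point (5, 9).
Number of paths = 310674

Total paths from (0, 0) to (10, 11): C(21, 10) = 352716. Paths through (5, 9): (paths (0, 0) → (5, 9)) × (paths (5, 9) → (10, 11)) = C(14, 5) · C(7, 5) = 2002 · 21 = 42042. Avoidance count = 352716 − 42042 = 310674.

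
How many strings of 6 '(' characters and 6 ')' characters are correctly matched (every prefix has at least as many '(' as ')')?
C_6 = 132

These balanced parentheses are counted by the Catalan number C_n = (1/(n + 1)) · C(2n, n). For n = 6: C_6 = (1/7) · C(12, 6) = 924/7 = 132.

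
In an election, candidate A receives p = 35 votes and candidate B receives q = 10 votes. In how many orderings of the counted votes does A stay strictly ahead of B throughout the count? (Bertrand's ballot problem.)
Strict-lead orderings = 1772326270

Total orderings of the 45 votes with 35 for A: C(45, 35) = 3190187286. By the Bertrand ballot formula (Cycle Lemma / reflection principle), the number of orderings in which A is strictly ahead of B throughout is (p − q)/(p + q) · C(p + q, p) = (35 − 10)/(35 + 10) · 3190187286 = 1772326270.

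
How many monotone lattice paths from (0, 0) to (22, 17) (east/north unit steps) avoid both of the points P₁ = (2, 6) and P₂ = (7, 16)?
Number of paths = 48647715822

Inclusion–exclusion. Total paths: C(39, 22) = 51021117810. Through P₁: C(8, 2)·C(31, 20) = 2370824820. Through P₂: C(23, 7)·C(16, 15) = 3922512. Since P₁ is strictly southwest of P₂, a monotone path through both must visit P₁ then P₂; paths through both = C(8, 2)·C(15, 5)·C(16, 15) = 1345344. Avoid both = 51021117810 − 2370824820 − 3922512 + 1345344 = 48647715822.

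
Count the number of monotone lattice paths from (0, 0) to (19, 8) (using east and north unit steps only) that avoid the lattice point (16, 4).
Number of paths = 2050500

Total paths from (0, 0) to (19, 8): C(27, 19) = 2220075. Paths through (16, 4): (paths (0, 0) → (16, 4)) × (paths (16, 4) → (19, 8)) = C(20, 16) · C(7, 3) = 4845 · 35 = 169575. Avoidance count = 2220075 − 169575 = 2050500.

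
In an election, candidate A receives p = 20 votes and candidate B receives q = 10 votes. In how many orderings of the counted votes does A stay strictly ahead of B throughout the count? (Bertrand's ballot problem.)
Strict-lead orderings = 10015005

Total orderings of the 30 votes with 20 for A: C(30, 20) = 30045015. By the Bertrand ballot formula (Cycle Lemma / reflection principle), the number of orderings in which A is strictly ahead of B throughout is (p − q)/(p + q) · C(p + q, p) = (20 − 10)/(20 + 10) · 30045015 = 10015005.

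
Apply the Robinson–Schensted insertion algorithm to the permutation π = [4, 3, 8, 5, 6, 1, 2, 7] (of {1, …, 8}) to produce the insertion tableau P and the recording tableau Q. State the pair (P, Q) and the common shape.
P = [1, 2, 6, 7] / [3, 5] / [4, 8];  Q = [1, 3, 5, 8] / [2, 4] / [6, 7];  common shape = (4, 2, 2)

Row-insert the values π_1, π_2, … into P one at a time, bumping the leftmost entry strictly greater than the inserted value down to the next row. The recording tableau Q records, in position (i, j), the step at which that cell was added to P.
  Insert 4 (step 1): P = [4];  Q = [1]
  Insert 3 (step 2): P = [3] / [4];  Q = [1] / [2]
  Insert 8 (step 3): P = [3, 8] / [4];  Q = [1, 3] / [2]
  Insert 5 (step 4): P = [3, 5] / [4, 8];  Q = [1, 3] / [2, 4]
  Insert 6 (step 5): P = [3, 5, 6] / [4, 8];  Q = [1, 3, 5] / [2, 4]
  Insert 1 (step 6): P = [1, 5, 6] / [3, 8] / [4];  Q = [1, 3, 5] / [2, 4] / [6]
  Insert 2 (step 7): P = [1, 2, 6] / [3, 5] / [4, 8];  Q = [1, 3, 5] / [2, 4] / [6, 7]
  Insert 7 (step 8): P = [1, 2, 6, 7] / [3, 5] / [4, 8];  Q = [1, 3, 5, 8] / [2, 4] / [6, 7]
Final shape: (4, 2, 2).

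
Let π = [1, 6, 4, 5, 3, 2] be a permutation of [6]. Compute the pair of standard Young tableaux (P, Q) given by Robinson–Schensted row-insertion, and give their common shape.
P = [1, 2, 5] / [3] / [4] / [6];  Q = [1, 2, 4] / [3] / [5] / [6];  common shape = (3, 1, 1, 1)

Row-insert the values π_1, π_2, … into P one at a time, bumping the leftmost entry strictly greater than the inserted value down to the next row. The recording tableau Q records, in position (i, j), the step at which that cell was added to P.
  Insert 1 (step 1): P = [1];  Q = [1]
  Insert 6 (step 2): P = [1, 6];  Q = [1, 2]
  Insert 4 (step 3): P = [1, 4] / [6];  Q = [1, 2] / [3]
  Insert 5 (step 4): P = [1, 4, 5] / [6];  Q = [1, 2, 4] / [3]
  Insert 3 (step 5): P = [1, 3, 5] / [4] / [6];  Q = [1, 2, 4] / [3] / [5]
  Insert 2 (step 6): P = [1, 2, 5] / [3] / [4] / [6];  Q = [1, 2, 4] / [3] / [5] / [6]
Final shape: (3, 1, 1, 1).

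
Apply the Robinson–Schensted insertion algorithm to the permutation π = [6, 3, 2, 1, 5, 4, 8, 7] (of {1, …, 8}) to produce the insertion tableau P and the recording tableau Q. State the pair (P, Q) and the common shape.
P = [1, 4, 7] / [2, 5, 8] / [3] / [6];  Q = [1, 5, 7] / [2, 6, 8] / [3] / [4];  common shape = (3, 3, 1, 1)

Row-insert the values π_1, π_2, … into P one at a time, bumping the leftmost entry strictly greater than the inserted value down to the next row. The recording tableau Q records, in position (i, j), the step at which that cell was added to P.
  Insert 6 (step 1): P = [6];  Q = [1]
  Insert 3 (step 2): P = [3] / [6];  Q = [1] / [2]
  Insert 2 (step 3): P = [2] / [3] / [6];  Q = [1] / [2] / [3]
  Insert 1 (step 4): P = [1] / [2] / [3] / [6];  Q = [1] / [2] / [3] / [4]
  Insert 5 (step 5): P = [1, 5] / [2] / [3] / [6];  Q = [1, 5] / [2] / [3] / [4]
  Insert 4 (step 6): P = [1, 4] / [2, 5] / [3] / [6];  Q = [1, 5] / [2, 6] / [3] / [4]
  Insert 8 (step 7): P = [1, 4, 8] / [2, 5] / [3] / [6];  Q = [1, 5, 7] / [2, 6] / [3] / [4]
  Insert 7 (step 8): P = [1, 4, 7] / [2, 5, 8] / [3] / [6];  Q = [1, 5, 7] / [2, 6, 8] / [3] / [4]
Final shape: (3, 3, 1, 1).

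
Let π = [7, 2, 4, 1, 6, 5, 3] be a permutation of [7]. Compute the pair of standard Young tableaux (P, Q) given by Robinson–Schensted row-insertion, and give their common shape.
P = [1, 3, 5] / [2, 4] / [6] / [7];  Q = [1, 3, 5] / [2, 6] / [4] / [7];  common shape = (3, 2, 1, 1)

Row-insert the values π_1, π_2, … into P one at a time, bumping the leftmost entry strictly greater than the inserted value down to the next row. The recording tableau Q records, in position (i, j), the step at which that cell was added to P.
  Insert 7 (step 1): P = [7];  Q = [1]
  Insert 2 (step 2): P = [2] / [7];  Q = [1] / [2]
  Insert 4 (step 3): P = [2, 4] / [7];  Q = [1, 3] / [2]
  Insert 1 (step 4): P = [1, 4] / [2] / [7];  Q = [1, 3] / [2] / [4]
  Insert 6 (step 5): P = [1, 4, 6] / [2] / [7];  Q = [1, 3, 5] / [2] / [4]
  Insert 5 (step 6): P = [1, 4, 5] / [2, 6] / [7];  Q = [1, 3, 5] / [2, 6] / [4]
  Insert 3 (step 7): P = [1, 3, 5] / [2, 4] / [6] / [7];  Q = [1, 3, 5] / [2, 6] / [4] / [7]
Final shape: (3, 2, 1, 1).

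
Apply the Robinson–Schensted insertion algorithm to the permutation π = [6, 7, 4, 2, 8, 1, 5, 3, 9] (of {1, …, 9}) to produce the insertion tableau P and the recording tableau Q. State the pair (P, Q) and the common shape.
P = [1, 3, 8, 9] / [2, 5] / [4, 7] / [6];  Q = [1, 2, 5, 9] / [3, 7] / [4, 8] / [6];  common shape = (4, 2, 2, 1)

Row-insert the values π_1, π_2, … into P one at a time, bumping the leftmost entry strictly greater than the inserted value down to the next row. The recording tableau Q records, in position (i, j), the step at which that cell was added to P.
  Insert 6 (step 1): P = [6];  Q = [1]
  Insert 7 (step 2): P = [6, 7];  Q = [1, 2]
  Insert 4 (step 3): P = [4, 7] / [6];  Q = [1, 2] / [3]
  Insert 2 (step 4): P = [2, 7] / [4] / [6];  Q = [1, 2] / [3] / [4]
  Insert 8 (step 5): P = [2, 7, 8] / [4] / [6];  Q = [1, 2, 5] / [3] / [4]
  Insert 1 (step 6): P = [1, 7, 8] / [2] / [4] / [6];  Q = [1, 2, 5] / [3] / [4] / [6]
  Insert 5 (step 7): P = [1, 5, 8] / [2, 7] / [4] / [6];  Q = [1, 2, 5] / [3, 7] / [4] / [6]
  Insert 3 (step 8): P = [1, 3, 8] / [2, 5] / [4, 7] / [6];  Q = [1, 2, 5] / [3, 7] / [4, 8] / [6]
  Insert 9 (step 9): P = [1, 3, 8, 9] / [2, 5] / [4, 7] / [6];  Q = [1, 2, 5, 9] / [3, 7] / [4, 8] / [6]
Final shape: (4, 2, 2, 1).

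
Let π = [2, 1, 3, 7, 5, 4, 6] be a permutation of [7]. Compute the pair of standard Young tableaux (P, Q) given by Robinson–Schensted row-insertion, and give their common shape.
P = [1, 3, 4, 6] / [2, 5] / [7];  Q = [1, 3, 4, 7] / [2, 5] / [6];  common shape = (4, 2, 1)

Row-insert the values π_1, π_2, … into P one at a time, bumping the leftmost entry strictly greater than the inserted value down to the next row. The recording tableau Q records, in position (i, j), the step at which that cell was added to P.
  Insert 2 (step 1): P = [2];  Q = [1]
  Insert 1 (step 2): P = [1] / [2];  Q = [1] / [2]
  Insert 3 (step 3): P = [1, 3] / [2];  Q = [1, 3] / [2]
  Insert 7 (step 4): P = [1, 3, 7] / [2];  Q = [1, 3, 4] / [2]
  Insert 5 (step 5): P = [1, 3, 5] / [2, 7];  Q = [1, 3, 4] / [2, 5]
  Insert 4 (step 6): P = [1, 3, 4] / [2, 5] / [7];  Q = [1, 3, 4] / [2, 5] / [6]
  Insert 6 (step 7): P = [1, 3, 4, 6] / [2, 5] / [7];  Q = [1, 3, 4, 7] / [2, 5] / [6]
Final shape: (4, 2, 1).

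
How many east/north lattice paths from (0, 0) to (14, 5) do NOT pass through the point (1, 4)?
Number of paths = 11558

Total paths from (0, 0) to (14, 5): C(19, 14) = 11628. Paths through (1, 4): (paths (0, 0) → (1, 4)) × (paths (1, 4) → (14, 5)) = C(5, 1) · C(14, 13) = 5 · 14 = 70. Avoidance count = 11628 − 70 = 11558.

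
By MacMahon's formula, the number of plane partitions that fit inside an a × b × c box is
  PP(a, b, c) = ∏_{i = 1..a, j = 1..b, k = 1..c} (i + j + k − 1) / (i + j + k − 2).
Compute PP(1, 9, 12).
PP(1, 9, 12) = 293930

Evaluate the triple product over i = 1..1, j = 1..9, k = 1..12. The factors are (2/1) · (3/2) · (4/3) · (5/4) · (6/5) · (7/6) · (8/7) · (9/8) · … (108 factors total). The numerators and denominators telescope so the product is an integer; carrying out the multiplication exactly gives PP(1, 9, 12) = 293930.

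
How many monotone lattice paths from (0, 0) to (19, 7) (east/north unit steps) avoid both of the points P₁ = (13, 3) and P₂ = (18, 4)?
Number of paths = 524380

Inclusion–exclusion. Total paths: C(26, 19) = 657800. Through P₁: C(16, 13)·C(10, 6) = 117600. Through P₂: C(22, 18)·C(4, 1) = 29260. Since P₁ is strictly southwest of P₂, a monotone path through both must visit P₁ then P₂; paths through both = C(16, 13)·C(6, 5)·C(4, 1) = 13440. Avoid both = 657800 − 117600 − 29260 + 13440 = 524380.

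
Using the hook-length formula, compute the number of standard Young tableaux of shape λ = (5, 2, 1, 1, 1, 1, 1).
# SYT of shape (5, 2, 1, 1, 1, 1, 1) = 1728

Hook-length formula: f^λ = n! / Π hook(c), product over all cells c of the Young diagram. For λ = (5, 2, 1, 1, 1, 1, 1), n = 12 boxes. Hook lengths by row (left-to-right, top-to-bottom): [11, 5, 3, 2, 1]; [7, 1]; [5]; [4]; [3]; [2]; [1]. Product of hooks = 277200. So f^λ = 12! / 277200 = 479001600 / 277200 = 1728.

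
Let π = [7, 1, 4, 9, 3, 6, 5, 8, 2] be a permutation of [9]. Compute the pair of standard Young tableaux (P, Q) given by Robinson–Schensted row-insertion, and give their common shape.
P = [1, 2, 5, 8] / [3, 6] / [4, 9] / [7];  Q = [1, 3, 4, 8] / [2, 6] / [5, 7] / [9];  common shape = (4, 2, 2, 1)

Row-insert the values π_1, π_2, … into P one at a time, bumping the leftmost entry strictly greater than the inserted value down to the next row. The recording tableau Q records, in position (i, j), the step at which that cell was added to P.
  Insert 7 (step 1): P = [7];  Q = [1]
  Insert 1 (step 2): P = [1] / [7];  Q = [1] / [2]
  Insert 4 (step 3): P = [1, 4] / [7];  Q = [1, 3] / [2]
  Insert 9 (step 4): P = [1, 4, 9] / [7];  Q = [1, 3, 4] / [2]
  Insert 3 (step 5): P = [1, 3, 9] / [4] / [7];  Q = [1, 3, 4] / [2] / [5]
  Insert 6 (step 6): P = [1, 3, 6] / [4, 9] / [7];  Q = [1, 3, 4] / [2, 6] / [5]
  Insert 5 (step 7): P = [1, 3, 5] / [4, 6] / [7, 9];  Q = [1, 3, 4] / [2, 6] / [5, 7]
  Insert 8 (step 8): P = [1, 3, 5, 8] / [4, 6] / [7, 9];  Q = [1, 3, 4, 8] / [2, 6] / [5, 7]
  Insert 2 (step 9): P = [1, 2, 5, 8] / [3, 6] / [4, 9] / [7];  Q = [1, 3, 4, 8] / [2, 6] / [5, 7] / [9]
Final shape: (4, 2, 2, 1).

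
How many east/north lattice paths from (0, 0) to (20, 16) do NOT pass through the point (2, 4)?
Number of paths = 6010473735

Total paths from (0, 0) to (20, 16): C(36, 20) = 7307872110. Paths through (2, 4): (paths (0, 0) → (2, 4)) × (paths (2, 4) → (20, 16)) = C(6, 2) · C(30, 18) = 15 · 86493225 = 1297398375. Avoidance count = 7307872110 − 1297398375 = 6010473735.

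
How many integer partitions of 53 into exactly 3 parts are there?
p(53, 3 parts) = 234

Partitions of n into exactly k parts are in bijection with partitions of n − k into at most k parts (subtract 1 from each part). So p(53, exactly 3) = p(50, parts ≤ 3). Computing via the recurrence p(m, j) = p(m, j−1) + p(m−j, j) gives 234.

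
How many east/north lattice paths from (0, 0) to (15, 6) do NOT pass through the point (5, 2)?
Number of paths = 33243

Total paths from (0, 0) to (15, 6): C(21, 15) = 54264. Paths through (5, 2): (paths (0, 0) → (5, 2)) × (paths (5, 2) → (15, 6)) = C(7, 5) · C(14, 10) = 21 · 1001 = 21021. Avoidance count = 54264 − 21021 = 33243.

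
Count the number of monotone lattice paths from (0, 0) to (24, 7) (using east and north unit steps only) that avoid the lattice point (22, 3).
Number of paths = 2595075

Total paths from (0, 0) to (24, 7): C(31, 24) = 2629575. Paths through (22, 3): (paths (0, 0) → (22, 3)) × (paths (22, 3) → (24, 7)) = C(25, 22) · C(6, 2) = 2300 · 15 = 34500. Avoidance count = 2629575 − 34500 = 2595075.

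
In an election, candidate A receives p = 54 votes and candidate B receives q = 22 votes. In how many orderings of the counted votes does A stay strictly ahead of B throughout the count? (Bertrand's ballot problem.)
Strict-lead orderings = 3059687613310755200

Total orderings of the 76 votes with 54 for A: C(76, 54) = 7266758081613043600. By the Bertrand ballot formula (Cycle Lemma / reflection principle), the number of orderings in which A is strictly ahead of B throughout is (p − q)/(p + q) · C(p + q, p) = (54 − 22)/(54 + 22) · 7266758081613043600 = 3059687613310755200.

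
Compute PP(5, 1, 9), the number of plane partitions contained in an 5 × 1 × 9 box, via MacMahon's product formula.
PP(5, 1, 9) = 2002

Evaluate the triple product over i = 1..5, j = 1..1, k = 1..9. The factors are (2/1) · (3/2) · (4/3) · (5/4) · (6/5) · (7/6) · (8/7) · (9/8) · … (45 factors total). The numerators and denominators telescope so the product is an integer; carrying out the multiplication exactly gives PP(5, 1, 9) = 2002.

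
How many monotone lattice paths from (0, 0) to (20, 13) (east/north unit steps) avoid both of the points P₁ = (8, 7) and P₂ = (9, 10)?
Number of paths = 429450868

Inclusion–exclusion. Total paths: C(33, 20) = 573166440. Through P₁: C(15, 8)·C(18, 12) = 119459340. Through P₂: C(19, 9)·C(14, 11) = 33625592. Since P₁ is strictly southwest of P₂, a monotone path through both must visit P₁ then P₂; paths through both = C(15, 8)·C(4, 1)·C(14, 11) = 9369360. Avoid both = 573166440 − 119459340 − 33625592 + 9369360 = 429450868.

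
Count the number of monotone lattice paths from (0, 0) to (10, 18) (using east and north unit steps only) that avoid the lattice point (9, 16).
Number of paths = 6994185

Total paths from (0, 0) to (10, 18): C(28, 10) = 13123110. Paths through (9, 16): (paths (0, 0) → (9, 16)) × (paths (9, 16) → (10, 18)) = C(25, 9) · C(3, 1) = 2042975 · 3 = 6128925. Avoidance count = 13123110 − 6128925 = 6994185.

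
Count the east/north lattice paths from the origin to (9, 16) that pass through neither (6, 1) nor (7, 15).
Number of paths = 1525946

Inclusion–exclusion. Total paths: C(25, 9) = 2042975. Through P₁: C(7, 6)·C(18, 3) = 5712. Through P₂: C(22, 7)·C(3, 2) = 511632. Since P₁ is strictly southwest of P₂, a monotone path through both must visit P₁ then P₂; paths through both = C(7, 6)·C(15, 1)·C(3, 2) = 315. Avoid both = 2042975 − 5712 − 511632 + 315 = 1525946.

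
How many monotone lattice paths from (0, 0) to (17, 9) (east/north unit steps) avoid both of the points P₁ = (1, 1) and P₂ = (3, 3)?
Number of paths = 1343528

Inclusion–exclusion. Total paths: C(26, 17) = 3124550. Through P₁: C(2, 1)·C(24, 16) = 1470942. Through P₂: C(6, 3)·C(20, 14) = 775200. Since P₁ is strictly southwest of P₂, a monotone path through both must visit P₁ then P₂; paths through both = C(2, 1)·C(4, 2)·C(20, 14) = 465120. Avoid both = 3124550 − 1470942 − 775200 + 465120 = 1343528.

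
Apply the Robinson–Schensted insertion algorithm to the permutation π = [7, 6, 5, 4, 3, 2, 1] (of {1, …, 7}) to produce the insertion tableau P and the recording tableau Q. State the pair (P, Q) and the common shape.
P = [1] / [2] / [3] / [4] / [5] / [6] / [7];  Q = [1] / [2] / [3] / [4] / [5] / [6] / [7];  common shape = (1, 1, 1, 1, 1, 1, 1)

Row-insert the values π_1, π_2, … into P one at a time, bumping the leftmost entry strictly greater than the inserted value down to the next row. The recording tableau Q records, in position (i, j), the step at which that cell was added to P.
  Insert 7 (step 1): P = [7];  Q = [1]
  Insert 6 (step 2): P = [6] / [7];  Q = [1] / [2]
  Insert 5 (step 3): P = [5] / [6] / [7];  Q = [1] / [2] / [3]
  Insert 4 (step 4): P = [4] / [5] / [6] / [7];  Q = [1] / [2] / [3] / [4]
  Insert 3 (step 5): P = [3] / [4] / [5] / [6] / [7];  Q = [1] / [2] / [3] / [4] / [5]
  Insert 2 (step 6): P = [2] / [3] / [4] / [5] / [6] / [7];  Q = [1] / [2] / [3] / [4] / [5] / [6]
  Insert 1 (step 7): P = [1] / [2] / [3] / [4] / [5] / [6] / [7];  Q = [1] / [2] / [3] / [4] / [5] / [6] / [7]
Final shape: (1, 1, 1, 1, 1, 1, 1).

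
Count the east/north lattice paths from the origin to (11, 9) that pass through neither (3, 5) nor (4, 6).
Number of paths = 128480

Inclusion–exclusion. Total paths: C(20, 11) = 167960. Through P₁: C(8, 3)·C(12, 8) = 27720. Through P₂: C(10, 4)·C(10, 7) = 25200. Since P₁ is strictly southwest of P₂, a monotone path through both must visit P₁ then P₂; paths through both = C(8, 3)·C(2, 1)·C(10, 7) = 13440. Avoid both = 167960 − 27720 − 25200 + 13440 = 128480.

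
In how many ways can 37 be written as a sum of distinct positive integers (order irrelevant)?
q(37) = 760

A partition into distinct parts is a strictly decreasing sequence summing to n. The recurrence d(n, m) = d(n, m−1) + d(n−m, m−1) (use part m at most once) with q(n) = d(n, n) gives q(37) = 760. (Euler's theorem: # distinct-part partitions = # odd-part partitions.)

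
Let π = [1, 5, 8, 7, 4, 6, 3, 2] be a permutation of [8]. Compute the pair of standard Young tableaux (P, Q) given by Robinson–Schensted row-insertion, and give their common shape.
P = [1, 2, 6] / [3, 7] / [4] / [5] / [8];  Q = [1, 2, 3] / [4, 6] / [5] / [7] / [8];  common shape = (3, 2, 1, 1, 1)

Row-insert the values π_1, π_2, … into P one at a time, bumping the leftmost entry strictly greater than the inserted value down to the next row. The recording tableau Q records, in position (i, j), the step at which that cell was added to P.
  Insert 1 (step 1): P = [1];  Q = [1]
  Insert 5 (step 2): P = [1, 5];  Q = [1, 2]
  Insert 8 (step 3): P = [1, 5, 8];  Q = [1, 2, 3]
  Insert 7 (step 4): P = [1, 5, 7] / [8];  Q = [1, 2, 3] / [4]
  Insert 4 (step 5): P = [1, 4, 7] / [5] / [8];  Q = [1, 2, 3] / [4] / [5]
  Insert 6 (step 6): P = [1, 4, 6] / [5, 7] / [8];  Q = [1, 2, 3] / [4, 6] / [5]
  Insert 3 (step 7): P = [1, 3, 6] / [4, 7] / [5] / [8];  Q = [1, 2, 3] / [4, 6] / [5] / [7]
  Insert 2 (step 8): P = [1, 2, 6] / [3, 7] / [4] / [5] / [8];  Q = [1, 2, 3] / [4, 6] / [5] / [7] / [8]
Final shape: (3, 2, 1, 1, 1).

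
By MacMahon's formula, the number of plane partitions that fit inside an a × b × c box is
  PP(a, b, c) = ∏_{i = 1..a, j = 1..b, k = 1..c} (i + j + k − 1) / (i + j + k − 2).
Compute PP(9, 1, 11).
PP(9, 1, 11) = 167960

Evaluate the triple product over i = 1..9, j = 1..1, k = 1..11. The factors are (2/1) · (3/2) · (4/3) · (5/4) · (6/5) · (7/6) · (8/7) · (9/8) · … (99 factors total). The numerators and denominators telescope so the product is an integer; carrying out the multiplication exactly gives PP(9, 1, 11) = 167960.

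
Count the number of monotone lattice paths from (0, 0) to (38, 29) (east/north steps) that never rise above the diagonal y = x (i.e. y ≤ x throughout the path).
Number of paths = 2022204605704914400

By the reflection principle (André's argument), the number of monotone paths to (38, 29) with n ≤ m that never go above y = x is C(67, 38) − C(67, 39) = 7886597962249166160 − 5864393356544251760 = 2022204605704914400.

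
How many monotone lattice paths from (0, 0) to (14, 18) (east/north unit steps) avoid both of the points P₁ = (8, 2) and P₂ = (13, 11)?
Number of paths = 448829583

Inclusion–exclusion. Total paths: C(32, 14) = 471435600. Through P₁: C(10, 8)·C(22, 6) = 3357585. Through P₂: C(24, 13)·C(8, 1) = 19969152. Since P₁ is strictly southwest of P₂, a monotone path through both must visit P₁ then P₂; paths through both = C(10, 8)·C(14, 5)·C(8, 1) = 720720. Avoid both = 471435600 − 3357585 − 19969152 + 720720 = 448829583.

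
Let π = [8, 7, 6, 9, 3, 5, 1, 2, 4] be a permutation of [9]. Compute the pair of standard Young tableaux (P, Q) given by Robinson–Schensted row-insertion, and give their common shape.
P = [1, 2, 4] / [3, 5] / [6, 9] / [7] / [8];  Q = [1, 4, 9] / [2, 6] / [3, 8] / [5] / [7];  common shape = (3, 2, 2, 1, 1)

Row-insert the values π_1, π_2, … into P one at a time, bumping the leftmost entry strictly greater than the inserted value down to the next row. The recording tableau Q records, in position (i, j), the step at which that cell was added to P.
  Insert 8 (step 1): P = [8];  Q = [1]
  Insert 7 (step 2): P = [7] / [8];  Q = [1] / [2]
  Insert 6 (step 3): P = [6] / [7] / [8];  Q = [1] / [2] / [3]
  Insert 9 (step 4): P = [6, 9] / [7] / [8];  Q = [1, 4] / [2] / [3]
  Insert 3 (step 5): P = [3, 9] / [6] / [7] / [8];  Q = [1, 4] / [2] / [3] / [5]
  Insert 5 (step 6): P = [3, 5] / [6, 9] / [7] / [8];  Q = [1, 4] / [2, 6] / [3] / [5]
  Insert 1 (step 7): P = [1, 5] / [3, 9] / [6] / [7] / [8];  Q = [1, 4] / [2, 6] / [3] / [5] / [7]
  Insert 2 (step 8): P = [1, 2] / [3, 5] / [6, 9] / [7] / [8];  Q = [1, 4] / [2, 6] / [3, 8] / [5] / [7]
  Insert 4 (step 9): P = [1, 2, 4] / [3, 5] / [6, 9] / [7] / [8];  Q = [1, 4, 9] / [2, 6] / [3, 8] / [5] / [7]
Final shape: (3, 2, 2, 1, 1).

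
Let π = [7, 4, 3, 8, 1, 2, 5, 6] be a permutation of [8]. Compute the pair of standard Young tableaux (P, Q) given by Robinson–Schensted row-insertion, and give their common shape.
P = [1, 2, 5, 6] / [3, 8] / [4] / [7];  Q = [1, 4, 7, 8] / [2, 6] / [3] / [5];  common shape = (4, 2, 1, 1)

Row-insert the values π_1, π_2, … into P one at a time, bumping the leftmost entry strictly greater than the inserted value down to the next row. The recording tableau Q records, in position (i, j), the step at which that cell was added to P.
  Insert 7 (step 1): P = [7];  Q = [1]
  Insert 4 (step 2): P = [4] / [7];  Q = [1] / [2]
  Insert 3 (step 3): P = [3] / [4] / [7];  Q = [1] / [2] / [3]
  Insert 8 (step 4): P = [3, 8] / [4] / [7];  Q = [1, 4] / [2] / [3]
  Insert 1 (step 5): P = [1, 8] / [3] / [4] / [7];  Q = [1, 4] / [2] / [3] / [5]
  Insert 2 (step 6): P = [1, 2] / [3, 8] / [4] / [7];  Q = [1, 4] / [2, 6] / [3] / [5]
  Insert 5 (step 7): P = [1, 2, 5] / [3, 8] / [4] / [7];  Q = [1, 4, 7] / [2, 6] / [3] / [5]
  Insert 6 (step 8): P = [1, 2, 5, 6] / [3, 8] / [4] / [7];  Q = [1, 4, 7, 8] / [2, 6] / [3] / [5]
Final shape: (4, 2, 1, 1).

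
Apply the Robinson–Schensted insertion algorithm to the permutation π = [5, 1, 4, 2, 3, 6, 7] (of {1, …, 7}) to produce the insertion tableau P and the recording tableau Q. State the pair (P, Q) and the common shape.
P = [1, 2, 3, 6, 7] / [4] / [5];  Q = [1, 3, 5, 6, 7] / [2] / [4];  common shape = (5, 1, 1)

Row-insert the values π_1, π_2, … into P one at a time, bumping the leftmost entry strictly greater than the inserted value down to the next row. The recording tableau Q records, in position (i, j), the step at which that cell was added to P.
  Insert 5 (step 1): P = [5];  Q = [1]
  Insert 1 (step 2): P = [1] / [5];  Q = [1] / [2]
  Insert 4 (step 3): P = [1, 4] / [5];  Q = [1, 3] / [2]
  Insert 2 (step 4): P = [1, 2] / [4] / [5];  Q = [1, 3] / [2] / [4]
  Insert 3 (step 5): P = [1, 2, 3] / [4] / [5];  Q = [1, 3, 5] / [2] / [4]
  Insert 6 (step 6): P = [1, 2, 3, 6] / [4] / [5];  Q = [1, 3, 5, 6] / [2] / [4]
  Insert 7 (step 7): P = [1, 2, 3, 6, 7] / [4] / [5];  Q = [1, 3, 5, 6, 7] / [2] / [4]
Final shape: (5, 1, 1).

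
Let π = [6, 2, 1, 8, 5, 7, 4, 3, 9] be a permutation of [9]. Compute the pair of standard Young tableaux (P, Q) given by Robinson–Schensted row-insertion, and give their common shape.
P = [1, 3, 7, 9] / [2, 4] / [5, 8] / [6];  Q = [1, 4, 6, 9] / [2, 5] / [3, 7] / [8];  common shape = (4, 2, 2, 1)

Row-insert the values π_1, π_2, … into P one at a time, bumping the leftmost entry strictly greater than the inserted value down to the next row. The recording tableau Q records, in position (i, j), the step at which that cell was added to P.
  Insert 6 (step 1): P = [6];  Q = [1]
  Insert 2 (step 2): P = [2] / [6];  Q = [1] / [2]
  Insert 1 (step 3): P = [1] / [2] / [6];  Q = [1] / [2] / [3]
  Insert 8 (step 4): P = [1, 8] / [2] / [6];  Q = [1, 4] / [2] / [3]
  Insert 5 (step 5): P = [1, 5] / [2, 8] / [6];  Q = [1, 4] / [2, 5] / [3]
  Insert 7 (step 6): P = [1, 5, 7] / [2, 8] / [6];  Q = [1, 4, 6] / [2, 5] / [3]
  Insert 4 (step 7): P = [1, 4, 7] / [2, 5] / [6, 8];  Q = [1, 4, 6] / [2, 5] / [3, 7]
  Insert 3 (step 8): P = [1, 3, 7] / [2, 4] / [5, 8] / [6];  Q = [1, 4, 6] / [2, 5] / [3, 7] / [8]
  Insert 9 (step 9): P = [1, 3, 7, 9] / [2, 4] / [5, 8] / [6];  Q = [1, 4, 6, 9] / [2, 5] / [3, 7] / [8]
Final shape: (4, 2, 2, 1).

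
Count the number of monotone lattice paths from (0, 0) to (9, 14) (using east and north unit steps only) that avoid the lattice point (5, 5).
Number of paths = 637010

Total paths from (0, 0) to (9, 14): C(23, 9) = 817190. Paths through (5, 5): (paths (0, 0) → (5, 5)) × (paths (5, 5) → (9, 14)) = C(10, 5) · C(13, 4) = 252 · 715 = 180180. Avoidance count = 817190 − 180180 = 637010.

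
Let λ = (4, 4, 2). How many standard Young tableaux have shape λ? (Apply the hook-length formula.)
# SYT of shape (4, 4, 2) = 252

Hook-length formula: f^λ = n! / Π hook(c), product over all cells c of the Young diagram. For λ = (4, 4, 2), n = 10 boxes. Hook lengths by row (left-to-right, top-to-bottom): [6, 5, 3, 2]; [5, 4, 2, 1]; [2, 1]. Product of hooks = 14400. So f^λ = 10! / 14400 = 3628800 / 14400 = 252.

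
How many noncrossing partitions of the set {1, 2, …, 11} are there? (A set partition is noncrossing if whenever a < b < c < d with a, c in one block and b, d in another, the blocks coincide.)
C_11 = 58786

These noncrossing partitions are counted by the Catalan number C_n = (1/(n + 1)) · C(2n, n). For n = 11: C_11 = (1/12) · C(22, 11) = 705432/12 = 58786.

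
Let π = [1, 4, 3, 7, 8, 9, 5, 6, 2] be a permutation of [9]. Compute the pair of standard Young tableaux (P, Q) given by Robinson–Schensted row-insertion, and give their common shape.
P = [1, 2, 5, 6, 9] / [3, 7, 8] / [4];  Q = [1, 2, 4, 5, 6] / [3, 7, 8] / [9];  common shape = (5, 3, 1)

Row-insert the values π_1, π_2, … into P one at a time, bumping the leftmost entry strictly greater than the inserted value down to the next row. The recording tableau Q records, in position (i, j), the step at which that cell was added to P.
  Insert 1 (step 1): P = [1];  Q = [1]
  Insert 4 (step 2): P = [1, 4];  Q = [1, 2]
  Insert 3 (step 3): P = [1, 3] / [4];  Q = [1, 2] / [3]
  Insert 7 (step 4): P = [1, 3, 7] / [4];  Q = [1, 2, 4] / [3]
  Insert 8 (step 5): P = [1, 3, 7, 8] / [4];  Q = [1, 2, 4, 5] / [3]
  Insert 9 (step 6): P = [1, 3, 7, 8, 9] / [4];  Q = [1, 2, 4, 5, 6] / [3]
  Insert 5 (step 7): P = [1, 3, 5, 8, 9] / [4, 7];  Q = [1, 2, 4, 5, 6] / [3, 7]
  Insert 6 (step 8): P = [1, 3, 5, 6, 9] / [4, 7, 8];  Q = [1, 2, 4, 5, 6] / [3, 7, 8]
  Insert 2 (step 9): P = [1, 2, 5, 6, 9] / [3, 7, 8] / [4];  Q = [1, 2, 4, 5, 6] / [3, 7, 8] / [9]
Final shape: (5, 3, 1).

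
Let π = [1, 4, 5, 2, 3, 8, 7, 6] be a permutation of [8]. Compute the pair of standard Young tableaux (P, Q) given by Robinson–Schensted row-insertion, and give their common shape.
P = [1, 2, 3, 6] / [4, 5, 7] / [8];  Q = [1, 2, 3, 6] / [4, 5, 7] / [8];  common shape = (4, 3, 1)

Row-insert the values π_1, π_2, … into P one at a time, bumping the leftmost entry strictly greater than the inserted value down to the next row. The recording tableau Q records, in position (i, j), the step at which that cell was added to P.
  Insert 1 (step 1): P = [1];  Q = [1]
  Insert 4 (step 2): P = [1, 4];  Q = [1, 2]
  Insert 5 (step 3): P = [1, 4, 5];  Q = [1, 2, 3]
  Insert 2 (step 4): P = [1, 2, 5] / [4];  Q = [1, 2, 3] / [4]
  Insert 3 (step 5): P = [1, 2, 3] / [4, 5];  Q = [1, 2, 3] / [4, 5]
  Insert 8 (step 6): P = [1, 2, 3, 8] / [4, 5];  Q = [1, 2, 3, 6] / [4, 5]
  Insert 7 (step 7): P = [1, 2, 3, 7] / [4, 5, 8];  Q = [1, 2, 3, 6] / [4, 5, 7]
  Insert 6 (step 8): P = [1, 2, 3, 6] / [4, 5, 7] / [8];  Q = [1, 2, 3, 6] / [4, 5, 7] / [8]
Final shape: (4, 3, 1).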